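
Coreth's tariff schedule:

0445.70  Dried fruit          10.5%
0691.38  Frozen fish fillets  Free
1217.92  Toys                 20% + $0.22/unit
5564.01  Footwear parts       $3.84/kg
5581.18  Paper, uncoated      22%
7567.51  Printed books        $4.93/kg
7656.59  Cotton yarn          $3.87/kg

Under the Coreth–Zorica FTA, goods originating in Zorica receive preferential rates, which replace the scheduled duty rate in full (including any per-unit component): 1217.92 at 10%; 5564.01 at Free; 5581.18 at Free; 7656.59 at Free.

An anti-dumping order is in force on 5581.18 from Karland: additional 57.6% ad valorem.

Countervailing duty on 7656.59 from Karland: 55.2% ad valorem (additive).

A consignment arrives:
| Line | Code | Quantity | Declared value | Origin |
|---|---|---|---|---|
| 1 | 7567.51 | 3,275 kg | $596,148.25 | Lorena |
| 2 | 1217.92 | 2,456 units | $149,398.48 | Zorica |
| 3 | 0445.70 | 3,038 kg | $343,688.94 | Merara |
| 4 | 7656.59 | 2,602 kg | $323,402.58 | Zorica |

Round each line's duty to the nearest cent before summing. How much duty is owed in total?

$67,172.94

Line 1 (7567.51, Lorena, 3,275 kg, $596,148.25):
Base rate for 7567.51 is $4.93/kg.
Duty = 3,275 × $4.93 = $16,145.75.
Line 2 (1217.92, Zorica, 2,456 units, $149,398.48):
Base rate for 1217.92 is 20% + $0.22/unit.
Origin Zorica qualifies under the Coreth–Zorica agreement and 1217.92 is covered: preferential rate 10% applies instead.
Duty = $149,398.48 × 10% = $14,939.85.
Line 3 (0445.70, Merara, 3,038 kg, $343,688.94):
Base rate for 0445.70 is 10.5%.
Duty = $343,688.94 × 10.5% = $36,087.34.
Line 4 (7656.59, Zorica, 2,602 kg, $323,402.58):
Base rate for 7656.59 is $3.87/kg.
Origin Zorica qualifies under the Coreth–Zorica agreement and 7656.59 is covered: preferential rate Free applies instead.
The additional-duty order on 7656.59 targets Karland, not Zorica; it does not apply.
Duty = $323,402.58 × 0% = $0.00.
Total = $16,145.75 + $14,939.85 + $36,087.34 + $0.00 = $67,172.94.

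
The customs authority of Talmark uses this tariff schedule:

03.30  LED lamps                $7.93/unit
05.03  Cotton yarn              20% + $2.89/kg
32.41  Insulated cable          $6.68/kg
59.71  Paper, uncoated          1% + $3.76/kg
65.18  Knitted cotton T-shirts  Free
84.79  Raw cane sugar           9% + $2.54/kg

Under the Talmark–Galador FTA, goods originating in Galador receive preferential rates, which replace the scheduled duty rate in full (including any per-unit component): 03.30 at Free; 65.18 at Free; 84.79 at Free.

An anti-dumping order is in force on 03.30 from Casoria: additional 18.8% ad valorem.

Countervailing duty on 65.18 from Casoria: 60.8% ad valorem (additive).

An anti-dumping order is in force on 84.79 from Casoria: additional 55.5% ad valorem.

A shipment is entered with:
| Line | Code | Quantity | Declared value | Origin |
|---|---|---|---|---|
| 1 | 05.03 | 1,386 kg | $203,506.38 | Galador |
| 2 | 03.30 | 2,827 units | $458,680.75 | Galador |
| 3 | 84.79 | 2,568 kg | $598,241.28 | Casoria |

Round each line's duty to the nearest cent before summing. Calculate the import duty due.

Line 1 (05.03, Galador, 1,386 kg, $203,506.38):
Base rate for 05.03 is 20% + $2.89/kg.
Origin Galador is the FTA partner but 05.03 is not on the preference list; base rate stands.
Duty = $203,506.38 × 20% + 1,386 × $2.89 = $44,706.82.
Line 2 (03.30, Galador, 2,827 units, $458,680.75):
Base rate for 03.30 is $7.93/unit.
Origin Galador qualifies under the Talmark–Galador agreement and 03.30 is covered: preferential rate Free applies instead.
The additional-duty order on 03.30 targets Casoria, not Galador; it does not apply.
Duty = $458,680.75 × 0% = $0.00.
Line 3 (84.79, Casoria, 2,568 kg, $598,241.28):
Base rate for 84.79 is 9% + $2.54/kg.
84.79 has an FTA preferential rate, but origin Casoria is not Galador; base rate stands.
Additional duty on 84.79 from Casoria: +55.5%. Applied ad valorem rate: 9% + 55.5% = 64.5%.
Duty = $598,241.28 × 64.5% + 2,568 × $2.54 = $392,388.35.
Total = $44,706.82 + $0.00 + $392,388.35 = $437,095.17.

$437,095.17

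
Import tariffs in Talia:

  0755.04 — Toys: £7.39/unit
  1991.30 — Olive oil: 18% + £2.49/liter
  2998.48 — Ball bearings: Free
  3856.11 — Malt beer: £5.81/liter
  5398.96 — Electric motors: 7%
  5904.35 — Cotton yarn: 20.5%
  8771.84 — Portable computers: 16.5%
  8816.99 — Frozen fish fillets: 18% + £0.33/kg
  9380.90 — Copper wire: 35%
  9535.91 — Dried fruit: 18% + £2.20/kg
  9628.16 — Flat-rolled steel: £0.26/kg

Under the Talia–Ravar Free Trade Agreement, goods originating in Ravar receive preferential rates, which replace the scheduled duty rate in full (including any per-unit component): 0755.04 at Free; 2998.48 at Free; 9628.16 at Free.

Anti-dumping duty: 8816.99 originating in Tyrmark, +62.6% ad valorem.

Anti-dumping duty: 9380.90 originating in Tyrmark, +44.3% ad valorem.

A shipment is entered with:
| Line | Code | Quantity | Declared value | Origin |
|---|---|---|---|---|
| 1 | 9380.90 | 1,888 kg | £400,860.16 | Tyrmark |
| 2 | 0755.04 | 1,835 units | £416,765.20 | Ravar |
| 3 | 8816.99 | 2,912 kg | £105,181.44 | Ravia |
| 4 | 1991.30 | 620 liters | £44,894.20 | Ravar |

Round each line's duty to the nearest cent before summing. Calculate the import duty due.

£347,400.49

Line 1 (9380.90, Tyrmark, 1,888 kg, £400,860.16):
Base rate for 9380.90 is 35%.
Additional duty on 9380.90 from Tyrmark: +44.3%. Applied ad valorem rate: 35% + 44.3% = 79.3%.
Duty = £400,860.16 × 79.3% = £317,882.11.
Line 2 (0755.04, Ravar, 1,835 units, £416,765.20):
Base rate for 0755.04 is £7.39/unit.
Origin Ravar qualifies under the Talia–Ravar agreement and 0755.04 is covered: preferential rate Free applies instead.
Duty = £416,765.20 × 0% = £0.00.
Line 3 (8816.99, Ravia, 2,912 kg, £105,181.44):
Base rate for 8816.99 is 18% + £0.33/kg.
The additional-duty order on 8816.99 targets Tyrmark, not Ravia; it does not apply.
Duty = £105,181.44 × 18% + 2,912 × £0.33 = £19,893.62.
Line 4 (1991.30, Ravar, 620 liters, £44,894.20):
Base rate for 1991.30 is 18% + £2.49/liter.
Origin Ravar is the FTA partner but 1991.30 is not on the preference list; base rate stands.
Duty = £44,894.20 × 18% + 620 × £2.49 = £9,624.76.
Total = £317,882.11 + £0.00 + £19,893.62 + £9,624.76 = £347,400.49.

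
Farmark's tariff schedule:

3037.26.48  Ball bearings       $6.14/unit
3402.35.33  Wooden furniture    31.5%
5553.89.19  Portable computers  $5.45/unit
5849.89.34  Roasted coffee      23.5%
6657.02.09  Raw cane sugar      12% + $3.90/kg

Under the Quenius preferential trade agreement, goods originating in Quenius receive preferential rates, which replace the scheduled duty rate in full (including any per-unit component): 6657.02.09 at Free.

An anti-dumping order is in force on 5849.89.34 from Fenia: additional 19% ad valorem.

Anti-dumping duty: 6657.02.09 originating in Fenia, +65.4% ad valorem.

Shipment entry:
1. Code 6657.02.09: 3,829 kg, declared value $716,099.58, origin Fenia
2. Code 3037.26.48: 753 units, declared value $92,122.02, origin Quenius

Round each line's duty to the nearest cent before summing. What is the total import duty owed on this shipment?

Line 1 (6657.02.09, Fenia, 3,829 kg, $716,099.58):
Base rate for 6657.02.09 is 12% + $3.90/kg.
6657.02.09 has an FTA preferential rate, but origin Fenia is not Quenius; base rate stands.
Additional duty on 6657.02.09 from Fenia: +65.4%. Applied ad valorem rate: 12% + 65.4% = 77.4%.
Duty = $716,099.58 × 77.4% + 3,829 × $3.90 = $569,194.17.
Line 2 (3037.26.48, Quenius, 753 units, $92,122.02):
Base rate for 3037.26.48 is $6.14/unit.
Origin Quenius is the FTA partner but 3037.26.48 is not on the preference list; base rate stands.
Duty = 753 × $6.14 = $4,623.42.
Total = $569,194.17 + $4,623.42 = $573,817.59.

$573,817.59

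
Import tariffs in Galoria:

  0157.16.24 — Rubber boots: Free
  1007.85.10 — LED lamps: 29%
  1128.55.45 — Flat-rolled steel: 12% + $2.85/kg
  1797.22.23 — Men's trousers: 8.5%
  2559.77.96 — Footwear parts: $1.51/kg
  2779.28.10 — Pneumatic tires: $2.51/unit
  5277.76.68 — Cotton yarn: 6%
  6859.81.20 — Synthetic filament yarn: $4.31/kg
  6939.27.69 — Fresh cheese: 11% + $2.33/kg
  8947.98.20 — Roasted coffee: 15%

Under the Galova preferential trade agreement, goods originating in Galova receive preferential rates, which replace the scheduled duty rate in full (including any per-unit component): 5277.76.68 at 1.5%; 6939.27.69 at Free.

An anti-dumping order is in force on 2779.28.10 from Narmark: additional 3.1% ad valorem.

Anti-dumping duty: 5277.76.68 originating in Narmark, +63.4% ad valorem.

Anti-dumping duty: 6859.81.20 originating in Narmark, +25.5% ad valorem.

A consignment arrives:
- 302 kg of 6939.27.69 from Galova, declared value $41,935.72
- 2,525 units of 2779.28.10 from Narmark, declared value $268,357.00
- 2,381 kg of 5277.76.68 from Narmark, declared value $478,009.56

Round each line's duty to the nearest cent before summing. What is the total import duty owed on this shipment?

$346,395.45

Line 1 (6939.27.69, Galova, 302 kg, $41,935.72):
Base rate for 6939.27.69 is 11% + $2.33/kg.
Origin Galova qualifies under the Galoria–Galova agreement and 6939.27.69 is covered: preferential rate Free applies instead.
Duty = $41,935.72 × 0% = $0.00.
Line 2 (2779.28.10, Narmark, 2,525 units, $268,357.00):
Base rate for 2779.28.10 is $2.51/unit.
Additional duty on 2779.28.10 from Narmark: +3.1% ad valorem. Applied ad valorem rate = 3.1%.
Duty = $268,357.00 × 3.1% + 2,525 × $2.51 = $14,656.82.
Line 3 (5277.76.68, Narmark, 2,381 kg, $478,009.56):
Base rate for 5277.76.68 is 6%.
5277.76.68 has an FTA preferential rate, but origin Narmark is not Galova; base rate stands.
Additional duty on 5277.76.68 from Narmark: +63.4%. Applied ad valorem rate: 6% + 63.4% = 69.4%.
Duty = $478,009.56 × 69.4% = $331,738.63.
Total = $0.00 + $14,656.82 + $331,738.63 = $346,395.45.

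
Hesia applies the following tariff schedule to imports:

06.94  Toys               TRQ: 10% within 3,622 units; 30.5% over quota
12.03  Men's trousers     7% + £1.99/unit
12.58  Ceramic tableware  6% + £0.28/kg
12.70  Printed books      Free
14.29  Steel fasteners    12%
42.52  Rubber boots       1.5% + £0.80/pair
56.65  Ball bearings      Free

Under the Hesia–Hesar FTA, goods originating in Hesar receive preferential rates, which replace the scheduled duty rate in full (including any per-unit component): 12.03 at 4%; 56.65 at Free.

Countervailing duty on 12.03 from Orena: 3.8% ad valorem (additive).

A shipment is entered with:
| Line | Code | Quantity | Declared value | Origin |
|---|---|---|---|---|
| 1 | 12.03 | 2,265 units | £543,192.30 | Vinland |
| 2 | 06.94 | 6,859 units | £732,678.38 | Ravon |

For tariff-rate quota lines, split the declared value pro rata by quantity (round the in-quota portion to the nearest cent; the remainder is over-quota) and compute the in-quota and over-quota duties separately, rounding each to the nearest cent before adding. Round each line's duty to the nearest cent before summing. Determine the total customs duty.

Line 1 (12.03, Vinland, 2,265 units, £543,192.30):
Base rate for 12.03 is 7% + £1.99/unit.
12.03 has an FTA preferential rate, but origin Vinland is not Hesar; base rate stands.
The additional-duty order on 12.03 targets Orena, not Vinland; it does not apply.
Duty = £543,192.30 × 7% + 2,265 × £1.99 = £42,530.81.
Line 2 (06.94, Ravon, 6,859 units, £732,678.38):
Code 06.94 is under a tariff-rate quota (threshold 3,622 units). In-quota: 3,622 units at 10%; over-quota: 3,237 units at 30.5%.
Pro-rata value split: in-quota = £732,678.38 × 3,622/6,859 = £386,902.04; over-quota = £732,678.38 − £386,902.04 = £345,776.34.
In-quota duty = £386,902.04 × 10% = £38,690.20. Over-quota duty = £345,776.34 × 30.5% = £105,461.78.
Line duty = £38,690.20 + £105,461.78 = £144,151.98.
Total = £42,530.81 + £144,151.98 = £186,682.79.

£186,682.79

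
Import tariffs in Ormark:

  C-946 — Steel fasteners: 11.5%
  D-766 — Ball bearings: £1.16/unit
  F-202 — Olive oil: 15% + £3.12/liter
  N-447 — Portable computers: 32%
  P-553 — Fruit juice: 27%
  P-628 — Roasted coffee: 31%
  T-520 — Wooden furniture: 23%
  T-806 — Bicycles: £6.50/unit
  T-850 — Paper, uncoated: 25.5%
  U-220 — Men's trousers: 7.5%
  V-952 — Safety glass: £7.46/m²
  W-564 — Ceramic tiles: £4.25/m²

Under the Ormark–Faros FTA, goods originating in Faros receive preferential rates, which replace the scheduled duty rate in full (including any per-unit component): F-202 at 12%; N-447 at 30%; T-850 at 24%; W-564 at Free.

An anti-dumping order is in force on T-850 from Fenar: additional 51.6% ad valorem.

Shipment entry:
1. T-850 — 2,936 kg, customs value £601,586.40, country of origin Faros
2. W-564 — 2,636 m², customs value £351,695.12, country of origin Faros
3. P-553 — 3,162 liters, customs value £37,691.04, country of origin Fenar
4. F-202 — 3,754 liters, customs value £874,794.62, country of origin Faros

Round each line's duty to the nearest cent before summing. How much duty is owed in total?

Line 1 (T-850, Faros, 2,936 kg, £601,586.40):
Base rate for T-850 is 25.5%.
Origin Faros qualifies under the Ormark–Faros agreement and T-850 is covered: preferential rate 24% applies instead.
The additional-duty order on T-850 targets Fenar, not Faros; it does not apply.
Duty = £601,586.40 × 24% = £144,380.74.
Line 2 (W-564, Faros, 2,636 m², £351,695.12):
Base rate for W-564 is £4.25/m².
Origin Faros qualifies under the Ormark–Faros agreement and W-564 is covered: preferential rate Free applies instead.
Duty = £351,695.12 × 0% = £0.00.
Line 3 (P-553, Fenar, 3,162 liters, £37,691.04):
Base rate for P-553 is 27%.
Duty = £37,691.04 × 27% = £10,176.58.
Line 4 (F-202, Faros, 3,754 liters, £874,794.62):
Base rate for F-202 is 15% + £3.12/liter.
Origin Faros qualifies under the Ormark–Faros agreement and F-202 is covered: preferential rate 12% applies instead.
Duty = £874,794.62 × 12% = £104,975.35.
Total = £144,380.74 + £0.00 + £10,176.58 + £104,975.35 = £259,532.67.

£259,532.67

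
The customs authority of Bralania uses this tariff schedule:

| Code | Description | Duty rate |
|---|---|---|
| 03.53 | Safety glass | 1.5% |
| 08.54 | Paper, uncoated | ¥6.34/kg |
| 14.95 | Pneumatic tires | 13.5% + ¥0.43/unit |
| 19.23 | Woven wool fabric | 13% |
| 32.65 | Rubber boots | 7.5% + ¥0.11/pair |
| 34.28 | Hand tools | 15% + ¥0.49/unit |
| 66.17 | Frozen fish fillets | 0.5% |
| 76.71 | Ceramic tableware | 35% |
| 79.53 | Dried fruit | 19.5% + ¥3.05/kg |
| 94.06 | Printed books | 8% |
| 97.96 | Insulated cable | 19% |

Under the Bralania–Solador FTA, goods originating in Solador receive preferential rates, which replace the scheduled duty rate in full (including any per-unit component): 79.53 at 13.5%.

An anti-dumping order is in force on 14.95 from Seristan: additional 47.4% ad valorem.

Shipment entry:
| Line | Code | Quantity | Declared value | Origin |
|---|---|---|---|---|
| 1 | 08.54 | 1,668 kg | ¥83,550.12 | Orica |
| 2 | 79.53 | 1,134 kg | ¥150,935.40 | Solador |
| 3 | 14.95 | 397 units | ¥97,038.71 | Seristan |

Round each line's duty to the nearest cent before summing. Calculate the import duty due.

Line 1 (08.54, Orica, 1,668 kg, ¥83,550.12):
Base rate for 08.54 is ¥6.34/kg.
Duty = 1,668 × ¥6.34 = ¥10,575.12.
Line 2 (79.53, Solador, 1,134 kg, ¥150,935.40):
Base rate for 79.53 is 19.5% + ¥3.05/kg.
Origin Solador qualifies under the Bralania–Solador agreement and 79.53 is covered: preferential rate 13.5% applies instead.
Duty = ¥150,935.40 × 13.5% = ¥20,376.28.
Line 3 (14.95, Seristan, 397 units, ¥97,038.71):
Base rate for 14.95 is 13.5% + ¥0.43/unit.
Additional duty on 14.95 from Seristan: +47.4%. Applied ad valorem rate: 13.5% + 47.4% = 60.9%.
Duty = ¥97,038.71 × 60.9% + 397 × ¥0.43 = ¥59,267.28.
Total = ¥10,575.12 + ¥20,376.28 + ¥59,267.28 = ¥90,218.68.

¥90,218.68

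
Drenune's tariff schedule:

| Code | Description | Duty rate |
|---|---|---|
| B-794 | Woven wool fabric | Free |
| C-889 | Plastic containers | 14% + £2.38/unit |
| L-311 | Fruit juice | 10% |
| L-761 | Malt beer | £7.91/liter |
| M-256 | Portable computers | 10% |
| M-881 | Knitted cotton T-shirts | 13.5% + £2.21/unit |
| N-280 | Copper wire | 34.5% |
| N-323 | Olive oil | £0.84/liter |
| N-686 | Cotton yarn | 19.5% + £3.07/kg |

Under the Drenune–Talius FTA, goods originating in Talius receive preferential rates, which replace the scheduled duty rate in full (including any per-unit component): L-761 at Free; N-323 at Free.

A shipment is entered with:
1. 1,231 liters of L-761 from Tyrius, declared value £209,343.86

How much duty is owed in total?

£9,737.21

Line 1 (L-761, Tyrius, 1,231 liters, £209,343.86):
Base rate for L-761 is £7.91/liter.
L-761 has an FTA preferential rate, but origin Tyrius is not Talius; base rate stands.
Duty = 1,231 × £7.91 = £9,737.21.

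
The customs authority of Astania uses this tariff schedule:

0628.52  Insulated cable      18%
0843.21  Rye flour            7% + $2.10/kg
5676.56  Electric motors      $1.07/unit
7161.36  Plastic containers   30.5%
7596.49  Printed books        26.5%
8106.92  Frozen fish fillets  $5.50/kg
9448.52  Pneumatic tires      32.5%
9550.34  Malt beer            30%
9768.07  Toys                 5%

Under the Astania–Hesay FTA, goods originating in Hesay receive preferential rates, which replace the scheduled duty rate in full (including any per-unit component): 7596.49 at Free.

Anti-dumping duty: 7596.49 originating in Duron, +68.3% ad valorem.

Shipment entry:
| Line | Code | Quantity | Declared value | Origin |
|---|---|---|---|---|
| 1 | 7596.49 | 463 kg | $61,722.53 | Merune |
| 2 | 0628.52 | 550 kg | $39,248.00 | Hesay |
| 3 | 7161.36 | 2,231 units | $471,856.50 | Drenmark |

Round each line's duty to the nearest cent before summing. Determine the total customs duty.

Line 1 (7596.49, Merune, 463 kg, $61,722.53):
Base rate for 7596.49 is 26.5%.
7596.49 has an FTA preferential rate, but origin Merune is not Hesay; base rate stands.
The additional-duty order on 7596.49 targets Duron, not Merune; it does not apply.
Duty = $61,722.53 × 26.5% = $16,356.47.
Line 2 (0628.52, Hesay, 550 kg, $39,248.00):
Base rate for 0628.52 is 18%.
Origin Hesay is the FTA partner but 0628.52 is not on the preference list; base rate stands.
Duty = $39,248.00 × 18% = $7,064.64.
Line 3 (7161.36, Drenmark, 2,231 units, $471,856.50):
Base rate for 7161.36 is 30.5%.
Duty = $471,856.50 × 30.5% = $143,916.23.
Total = $16,356.47 + $7,064.64 + $143,916.23 = $167,337.34.

$167,337.34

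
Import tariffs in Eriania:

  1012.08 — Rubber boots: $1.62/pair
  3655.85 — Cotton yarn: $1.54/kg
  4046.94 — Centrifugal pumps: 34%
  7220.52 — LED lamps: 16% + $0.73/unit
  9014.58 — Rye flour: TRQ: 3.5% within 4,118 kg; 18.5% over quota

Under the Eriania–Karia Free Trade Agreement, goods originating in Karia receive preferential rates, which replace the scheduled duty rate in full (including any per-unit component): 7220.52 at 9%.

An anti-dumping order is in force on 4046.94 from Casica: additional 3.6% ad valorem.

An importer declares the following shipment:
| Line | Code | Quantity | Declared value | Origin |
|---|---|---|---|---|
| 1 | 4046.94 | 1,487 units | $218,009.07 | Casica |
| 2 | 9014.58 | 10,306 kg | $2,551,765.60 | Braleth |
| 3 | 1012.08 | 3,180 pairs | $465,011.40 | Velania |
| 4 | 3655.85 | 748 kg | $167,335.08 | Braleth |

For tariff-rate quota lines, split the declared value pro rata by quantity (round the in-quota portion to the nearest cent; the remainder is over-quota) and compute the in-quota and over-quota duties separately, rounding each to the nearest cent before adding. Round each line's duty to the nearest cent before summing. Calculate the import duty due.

$407,409.05

Line 1 (4046.94, Casica, 1,487 units, $218,009.07):
Base rate for 4046.94 is 34%.
Additional duty on 4046.94 from Casica: +3.6%. Applied ad valorem rate: 34% + 3.6% = 37.6%.
Duty = $218,009.07 × 37.6% = $81,971.41.
Line 2 (9014.58, Braleth, 10,306 kg, $2,551,765.60):
Code 9014.58 is under a tariff-rate quota (threshold 4,118 kg). In-quota: 4,118 kg at 3.5%; over-quota: 6,188 kg at 18.5%.
Pro-rata value split: in-quota = $2,551,765.60 × 4,118/10,306 = $1,019,616.80; over-quota = $2,551,765.60 − $1,019,616.80 = $1,532,148.80.
In-quota duty = $1,019,616.80 × 3.5% = $35,686.59. Over-quota duty = $1,532,148.80 × 18.5% = $283,447.53.
Line duty = $35,686.59 + $283,447.53 = $319,134.12.
Line 3 (1012.08, Velania, 3,180 pairs, $465,011.40):
Base rate for 1012.08 is $1.62/pair.
Duty = 3,180 × $1.62 = $5,151.60.
Line 4 (3655.85, Braleth, 748 kg, $167,335.08):
Base rate for 3655.85 is $1.54/kg.
Duty = 748 × $1.54 = $1,151.92.
Total = $81,971.41 + $319,134.12 + $5,151.60 + $1,151.92 = $407,409.05.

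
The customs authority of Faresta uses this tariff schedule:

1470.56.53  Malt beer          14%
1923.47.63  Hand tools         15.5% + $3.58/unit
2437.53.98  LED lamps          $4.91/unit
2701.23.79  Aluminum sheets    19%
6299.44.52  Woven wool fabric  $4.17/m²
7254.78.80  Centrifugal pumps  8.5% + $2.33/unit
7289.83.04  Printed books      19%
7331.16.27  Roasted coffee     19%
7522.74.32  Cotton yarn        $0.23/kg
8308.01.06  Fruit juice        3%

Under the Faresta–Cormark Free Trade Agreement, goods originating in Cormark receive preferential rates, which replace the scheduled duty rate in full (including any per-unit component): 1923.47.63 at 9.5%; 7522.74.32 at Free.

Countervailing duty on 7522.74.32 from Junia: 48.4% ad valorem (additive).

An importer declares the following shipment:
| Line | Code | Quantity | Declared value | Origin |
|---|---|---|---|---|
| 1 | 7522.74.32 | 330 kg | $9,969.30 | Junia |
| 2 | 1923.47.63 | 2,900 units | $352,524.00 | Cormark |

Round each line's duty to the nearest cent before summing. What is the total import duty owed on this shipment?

$38,390.82

Line 1 (7522.74.32, Junia, 330 kg, $9,969.30):
Base rate for 7522.74.32 is $0.23/kg.
7522.74.32 has an FTA preferential rate, but origin Junia is not Cormark; base rate stands.
Additional duty on 7522.74.32 from Junia: +48.4% ad valorem. Applied ad valorem rate = 48.4%.
Duty = $9,969.30 × 48.4% + 330 × $0.23 = $4,901.04.
Line 2 (1923.47.63, Cormark, 2,900 units, $352,524.00):
Base rate for 1923.47.63 is 15.5% + $3.58/unit.
Origin Cormark qualifies under the Faresta–Cormark agreement and 1923.47.63 is covered: preferential rate 9.5% applies instead.
Duty = $352,524.00 × 9.5% = $33,489.78.
Total = $4,901.04 + $33,489.78 = $38,390.82.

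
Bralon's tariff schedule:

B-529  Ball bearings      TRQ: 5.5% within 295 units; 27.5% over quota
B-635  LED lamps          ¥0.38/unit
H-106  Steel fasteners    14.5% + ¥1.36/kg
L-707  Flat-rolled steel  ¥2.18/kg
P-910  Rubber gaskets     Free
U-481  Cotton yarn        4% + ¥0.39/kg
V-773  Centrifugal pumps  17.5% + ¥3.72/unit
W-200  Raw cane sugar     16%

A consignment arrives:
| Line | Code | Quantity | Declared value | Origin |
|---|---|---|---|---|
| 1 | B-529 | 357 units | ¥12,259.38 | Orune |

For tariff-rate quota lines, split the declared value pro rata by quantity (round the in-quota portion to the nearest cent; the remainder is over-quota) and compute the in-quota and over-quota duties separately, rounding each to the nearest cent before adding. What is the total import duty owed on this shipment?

¥1,142.67

Line 1 (B-529, Orune, 357 units, ¥12,259.38):
Code B-529 is under a tariff-rate quota (threshold 295 units). In-quota: 295 units at 5.5%; over-quota: 62 units at 27.5%.
Pro-rata value split: in-quota = ¥12,259.38 × 295/357 = ¥10,130.30; over-quota = ¥12,259.38 − ¥10,130.30 = ¥2,129.08.
In-quota duty = ¥10,130.30 × 5.5% = ¥557.17. Over-quota duty = ¥2,129.08 × 27.5% = ¥585.50.
Line duty = ¥557.17 + ¥585.50 = ¥1,142.67.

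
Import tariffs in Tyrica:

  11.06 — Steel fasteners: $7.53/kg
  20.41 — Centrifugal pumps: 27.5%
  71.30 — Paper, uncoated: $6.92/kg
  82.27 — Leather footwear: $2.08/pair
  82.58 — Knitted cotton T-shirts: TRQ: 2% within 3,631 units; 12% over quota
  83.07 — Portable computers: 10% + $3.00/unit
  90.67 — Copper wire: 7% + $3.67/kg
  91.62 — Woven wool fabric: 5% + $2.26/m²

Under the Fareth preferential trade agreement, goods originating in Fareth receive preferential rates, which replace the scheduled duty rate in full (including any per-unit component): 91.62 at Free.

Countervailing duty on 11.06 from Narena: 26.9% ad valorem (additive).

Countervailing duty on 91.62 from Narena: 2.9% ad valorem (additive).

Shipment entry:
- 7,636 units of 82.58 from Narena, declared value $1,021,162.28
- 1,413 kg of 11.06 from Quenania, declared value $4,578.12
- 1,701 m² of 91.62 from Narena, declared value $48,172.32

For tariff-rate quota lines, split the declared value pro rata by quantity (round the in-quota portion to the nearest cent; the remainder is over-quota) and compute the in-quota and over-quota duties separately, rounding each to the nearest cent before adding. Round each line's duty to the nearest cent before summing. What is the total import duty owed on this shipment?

Line 1 (82.58, Narena, 7,636 units, $1,021,162.28):
Code 82.58 is under a tariff-rate quota (threshold 3,631 units). In-quota: 3,631 units at 2%; over-quota: 4,005 units at 12%.
Pro-rata value split: in-quota = $1,021,162.28 × 3,631/7,636 = $485,573.63; over-quota = $1,021,162.28 − $485,573.63 = $535,588.65.
In-quota duty = $485,573.63 × 2% = $9,711.47. Over-quota duty = $535,588.65 × 12% = $64,270.64.
Line duty = $9,711.47 + $64,270.64 = $73,982.11.
Line 2 (11.06, Quenania, 1,413 kg, $4,578.12):
Base rate for 11.06 is $7.53/kg.
The additional-duty order on 11.06 targets Narena, not Quenania; it does not apply.
Duty = 1,413 × $7.53 = $10,639.89.
Line 3 (91.62, Narena, 1,701 m², $48,172.32):
Base rate for 91.62 is 5% + $2.26/m².
91.62 has an FTA preferential rate, but origin Narena is not Fareth; base rate stands.
Additional duty on 91.62 from Narena: +2.9%. Applied ad valorem rate: 5% + 2.9% = 7.9%.
Duty = $48,172.32 × 7.9% + 1,701 × $2.26 = $7,649.87.
Total = $73,982.11 + $10,639.89 + $7,649.87 = $92,271.87.

$92,271.87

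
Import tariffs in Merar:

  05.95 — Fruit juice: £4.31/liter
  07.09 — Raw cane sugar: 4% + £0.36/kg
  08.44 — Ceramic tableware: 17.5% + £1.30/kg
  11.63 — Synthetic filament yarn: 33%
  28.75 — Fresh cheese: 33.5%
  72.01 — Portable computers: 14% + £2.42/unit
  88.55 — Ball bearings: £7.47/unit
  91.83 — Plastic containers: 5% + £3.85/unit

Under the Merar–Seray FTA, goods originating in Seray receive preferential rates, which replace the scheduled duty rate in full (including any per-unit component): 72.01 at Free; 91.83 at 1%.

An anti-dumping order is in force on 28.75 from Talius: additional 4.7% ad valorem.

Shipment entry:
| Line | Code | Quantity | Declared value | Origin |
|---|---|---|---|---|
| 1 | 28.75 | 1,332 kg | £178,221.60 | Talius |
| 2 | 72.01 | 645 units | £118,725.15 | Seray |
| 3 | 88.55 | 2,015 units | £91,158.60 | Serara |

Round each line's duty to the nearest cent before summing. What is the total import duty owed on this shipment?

Line 1 (28.75, Talius, 1,332 kg, £178,221.60):
Base rate for 28.75 is 33.5%.
Additional duty on 28.75 from Talius: +4.7%. Applied ad valorem rate: 33.5% + 4.7% = 38.2%.
Duty = £178,221.60 × 38.2% = £68,080.65.
Line 2 (72.01, Seray, 645 units, £118,725.15):
Base rate for 72.01 is 14% + £2.42/unit.
Origin Seray qualifies under the Merar–Seray agreement and 72.01 is covered: preferential rate Free applies instead.
Duty = £118,725.15 × 0% = £0.00.
Line 3 (88.55, Serara, 2,015 units, £91,158.60):
Base rate for 88.55 is £7.47/unit.
Duty = 2,015 × £7.47 = £15,052.05.
Total = £68,080.65 + £0.00 + £15,052.05 = £83,132.70.

£83,132.70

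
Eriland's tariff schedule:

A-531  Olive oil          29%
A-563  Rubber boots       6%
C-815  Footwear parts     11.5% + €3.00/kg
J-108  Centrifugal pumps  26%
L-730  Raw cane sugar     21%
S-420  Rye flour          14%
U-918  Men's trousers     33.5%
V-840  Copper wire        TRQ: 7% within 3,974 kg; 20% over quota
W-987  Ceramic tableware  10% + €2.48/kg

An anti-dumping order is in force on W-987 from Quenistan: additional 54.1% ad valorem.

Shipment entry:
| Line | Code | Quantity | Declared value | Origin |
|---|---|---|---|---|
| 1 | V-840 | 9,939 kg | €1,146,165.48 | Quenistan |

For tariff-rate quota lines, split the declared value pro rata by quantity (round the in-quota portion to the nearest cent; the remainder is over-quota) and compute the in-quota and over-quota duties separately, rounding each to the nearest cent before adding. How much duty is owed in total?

Line 1 (V-840, Quenistan, 9,939 kg, €1,146,165.48):
Code V-840 is under a tariff-rate quota (threshold 3,974 kg). In-quota: 3,974 kg at 7%; over-quota: 5,965 kg at 20%.
Pro-rata value split: in-quota = €1,146,165.48 × 3,974/9,939 = €458,281.68; over-quota = €1,146,165.48 − €458,281.68 = €687,883.80.
In-quota duty = €458,281.68 × 7% = €32,079.72. Over-quota duty = €687,883.80 × 20% = €137,576.76.
Line duty = €32,079.72 + €137,576.76 = €169,656.48.

€169,656.48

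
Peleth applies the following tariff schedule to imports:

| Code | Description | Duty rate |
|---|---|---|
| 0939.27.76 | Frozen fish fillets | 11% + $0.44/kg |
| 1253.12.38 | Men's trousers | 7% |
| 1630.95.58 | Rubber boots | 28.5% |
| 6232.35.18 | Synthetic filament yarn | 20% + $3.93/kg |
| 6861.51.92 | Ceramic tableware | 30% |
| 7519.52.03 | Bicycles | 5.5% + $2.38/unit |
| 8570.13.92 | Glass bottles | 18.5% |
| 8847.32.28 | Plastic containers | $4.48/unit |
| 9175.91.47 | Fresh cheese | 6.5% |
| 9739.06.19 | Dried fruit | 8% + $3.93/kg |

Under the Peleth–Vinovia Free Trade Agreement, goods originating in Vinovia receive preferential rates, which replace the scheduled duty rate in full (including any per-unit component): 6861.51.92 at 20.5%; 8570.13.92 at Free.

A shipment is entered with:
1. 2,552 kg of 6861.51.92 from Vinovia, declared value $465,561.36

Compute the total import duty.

Line 1 (6861.51.92, Vinovia, 2,552 kg, $465,561.36):
Base rate for 6861.51.92 is 30%.
Origin Vinovia qualifies under the Peleth–Vinovia agreement and 6861.51.92 is covered: preferential rate 20.5% applies instead.
Duty = $465,561.36 × 20.5% = $95,440.08.

$95,440.08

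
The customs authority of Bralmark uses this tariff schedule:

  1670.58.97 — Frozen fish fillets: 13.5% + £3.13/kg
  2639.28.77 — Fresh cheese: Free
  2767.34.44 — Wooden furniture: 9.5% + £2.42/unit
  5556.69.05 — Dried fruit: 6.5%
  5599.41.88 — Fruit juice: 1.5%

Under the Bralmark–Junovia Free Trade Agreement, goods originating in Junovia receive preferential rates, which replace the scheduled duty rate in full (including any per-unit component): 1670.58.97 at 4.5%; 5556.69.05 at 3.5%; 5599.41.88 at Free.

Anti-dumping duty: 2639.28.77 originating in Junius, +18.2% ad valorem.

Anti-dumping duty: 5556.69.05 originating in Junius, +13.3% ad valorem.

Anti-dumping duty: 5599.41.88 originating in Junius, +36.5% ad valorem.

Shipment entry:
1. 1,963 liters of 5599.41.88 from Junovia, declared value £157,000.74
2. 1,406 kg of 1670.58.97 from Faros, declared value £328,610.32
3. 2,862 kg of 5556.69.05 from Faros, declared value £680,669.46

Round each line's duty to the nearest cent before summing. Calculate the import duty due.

£93,006.68

Line 1 (5599.41.88, Junovia, 1,963 liters, £157,000.74):
Base rate for 5599.41.88 is 1.5%.
Origin Junovia qualifies under the Bralmark–Junovia agreement and 5599.41.88 is covered: preferential rate Free applies instead.
The additional-duty order on 5599.41.88 targets Junius, not Junovia; it does not apply.
Duty = £157,000.74 × 0% = £0.00.
Line 2 (1670.58.97, Faros, 1,406 kg, £328,610.32):
Base rate for 1670.58.97 is 13.5% + £3.13/kg.
1670.58.97 has an FTA preferential rate, but origin Faros is not Junovia; base rate stands.
Duty = £328,610.32 × 13.5% + 1,406 × £3.13 = £48,763.17.
Line 3 (5556.69.05, Faros, 2,862 kg, £680,669.46):
Base rate for 5556.69.05 is 6.5%.
5556.69.05 has an FTA preferential rate, but origin Faros is not Junovia; base rate stands.
The additional-duty order on 5556.69.05 targets Junius, not Faros; it does not apply.
Duty = £680,669.46 × 6.5% = £44,243.51.
Total = £0.00 + £48,763.17 + £44,243.51 = £93,006.68.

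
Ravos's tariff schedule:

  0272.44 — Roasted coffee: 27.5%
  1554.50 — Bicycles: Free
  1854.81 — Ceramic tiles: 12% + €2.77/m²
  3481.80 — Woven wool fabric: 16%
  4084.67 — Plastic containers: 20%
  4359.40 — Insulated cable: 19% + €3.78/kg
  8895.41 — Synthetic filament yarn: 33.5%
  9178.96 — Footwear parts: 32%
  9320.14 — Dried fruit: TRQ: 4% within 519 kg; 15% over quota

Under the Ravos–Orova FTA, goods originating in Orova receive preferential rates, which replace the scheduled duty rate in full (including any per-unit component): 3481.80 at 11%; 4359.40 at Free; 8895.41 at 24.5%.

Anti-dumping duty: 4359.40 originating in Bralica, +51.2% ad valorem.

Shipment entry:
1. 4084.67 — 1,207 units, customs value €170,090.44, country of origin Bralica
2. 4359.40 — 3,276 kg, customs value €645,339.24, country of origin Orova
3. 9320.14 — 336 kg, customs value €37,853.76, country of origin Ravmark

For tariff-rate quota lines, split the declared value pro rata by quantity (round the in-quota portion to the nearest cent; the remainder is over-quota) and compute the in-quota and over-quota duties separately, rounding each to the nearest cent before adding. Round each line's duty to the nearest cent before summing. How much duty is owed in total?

Line 1 (4084.67, Bralica, 1,207 units, €170,090.44):
Base rate for 4084.67 is 20%.
Duty = €170,090.44 × 20% = €34,018.09.
Line 2 (4359.40, Orova, 3,276 kg, €645,339.24):
Base rate for 4359.40 is 19% + €3.78/kg.
Origin Orova qualifies under the Ravos–Orova agreement and 4359.40 is covered: preferential rate Free applies instead.
The additional-duty order on 4359.40 targets Bralica, not Orova; it does not apply.
Duty = €645,339.24 × 0% = €0.00.
Line 3 (9320.14, Ravmark, 336 kg, €37,853.76):
Code 9320.14 is under a tariff-rate quota (threshold 519 kg). Quantity 336 kg is within the quota, so the in-quota rate 4% applies to the full value.
Duty = €37,853.76 × 4% = €1,514.15.
Total = €34,018.09 + €0.00 + €1,514.15 = €35,532.24.

€35,532.24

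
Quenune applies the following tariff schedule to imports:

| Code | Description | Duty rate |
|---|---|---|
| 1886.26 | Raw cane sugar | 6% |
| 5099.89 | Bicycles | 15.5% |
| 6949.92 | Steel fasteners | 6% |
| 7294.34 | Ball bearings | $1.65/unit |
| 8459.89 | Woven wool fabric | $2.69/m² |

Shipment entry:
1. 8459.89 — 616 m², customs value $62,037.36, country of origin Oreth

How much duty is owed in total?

$1,657.04

Line 1 (8459.89, Oreth, 616 m², $62,037.36):
Base rate for 8459.89 is $2.69/m².
Duty = 616 × $2.69 = $1,657.04.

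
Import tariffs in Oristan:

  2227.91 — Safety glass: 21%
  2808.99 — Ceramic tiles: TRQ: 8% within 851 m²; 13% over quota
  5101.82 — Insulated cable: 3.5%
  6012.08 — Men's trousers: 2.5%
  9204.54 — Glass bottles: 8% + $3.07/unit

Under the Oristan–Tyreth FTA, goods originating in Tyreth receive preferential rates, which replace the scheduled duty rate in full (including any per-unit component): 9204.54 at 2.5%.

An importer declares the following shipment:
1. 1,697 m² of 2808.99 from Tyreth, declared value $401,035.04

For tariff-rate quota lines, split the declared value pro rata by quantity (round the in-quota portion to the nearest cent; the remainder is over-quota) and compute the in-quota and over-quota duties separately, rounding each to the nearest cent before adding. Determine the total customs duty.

$42,079.14

Line 1 (2808.99, Tyreth, 1,697 m², $401,035.04):
Code 2808.99 is under a tariff-rate quota (threshold 851 m²). In-quota: 851 m² at 8%; over-quota: 846 m² at 13%.
Pro-rata value split: in-quota = $401,035.04 × 851/1,697 = $201,108.32; over-quota = $401,035.04 − $201,108.32 = $199,926.72.
In-quota duty = $201,108.32 × 8% = $16,088.67. Over-quota duty = $199,926.72 × 13% = $25,990.47.
Line duty = $16,088.67 + $25,990.47 = $42,079.14.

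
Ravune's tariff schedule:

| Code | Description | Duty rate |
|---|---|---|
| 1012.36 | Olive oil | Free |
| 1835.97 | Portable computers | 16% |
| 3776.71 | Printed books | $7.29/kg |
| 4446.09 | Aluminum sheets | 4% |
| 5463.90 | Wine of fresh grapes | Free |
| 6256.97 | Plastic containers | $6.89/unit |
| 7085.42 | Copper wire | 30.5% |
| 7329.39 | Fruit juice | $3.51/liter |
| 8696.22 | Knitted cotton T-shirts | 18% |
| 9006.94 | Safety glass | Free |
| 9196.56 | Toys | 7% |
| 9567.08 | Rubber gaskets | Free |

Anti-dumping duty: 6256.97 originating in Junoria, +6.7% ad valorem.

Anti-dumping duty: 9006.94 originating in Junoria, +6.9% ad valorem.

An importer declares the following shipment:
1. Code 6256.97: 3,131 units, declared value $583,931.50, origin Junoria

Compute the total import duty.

$60,696.00

Line 1 (6256.97, Junoria, 3,131 units, $583,931.50):
Base rate for 6256.97 is $6.89/unit.
Additional duty on 6256.97 from Junoria: +6.7% ad valorem. Applied ad valorem rate = 6.7%.
Duty = $583,931.50 × 6.7% + 3,131 × $6.89 = $60,696.00.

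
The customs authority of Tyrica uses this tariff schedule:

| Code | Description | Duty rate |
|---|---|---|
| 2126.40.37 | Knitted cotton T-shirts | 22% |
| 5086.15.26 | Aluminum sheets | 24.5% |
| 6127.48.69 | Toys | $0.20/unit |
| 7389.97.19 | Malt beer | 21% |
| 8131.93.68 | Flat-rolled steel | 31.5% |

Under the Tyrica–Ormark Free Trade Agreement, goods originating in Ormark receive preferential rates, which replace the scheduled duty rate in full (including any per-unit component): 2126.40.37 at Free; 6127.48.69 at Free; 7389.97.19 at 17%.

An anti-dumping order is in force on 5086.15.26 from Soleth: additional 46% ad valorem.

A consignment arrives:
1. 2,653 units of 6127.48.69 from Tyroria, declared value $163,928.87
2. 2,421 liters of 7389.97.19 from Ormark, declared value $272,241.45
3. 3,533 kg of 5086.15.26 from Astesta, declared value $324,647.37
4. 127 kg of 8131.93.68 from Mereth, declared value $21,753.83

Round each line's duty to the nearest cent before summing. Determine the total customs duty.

$133,202.72

Line 1 (6127.48.69, Tyroria, 2,653 units, $163,928.87):
Base rate for 6127.48.69 is $0.20/unit.
6127.48.69 has an FTA preferential rate, but origin Tyroria is not Ormark; base rate stands.
Duty = 2,653 × $0.20 = $530.60.
Line 2 (7389.97.19, Ormark, 2,421 liters, $272,241.45):
Base rate for 7389.97.19 is 21%.
Origin Ormark qualifies under the Tyrica–Ormark agreement and 7389.97.19 is covered: preferential rate 17% applies instead.
Duty = $272,241.45 × 17% = $46,281.05.
Line 3 (5086.15.26, Astesta, 3,533 kg, $324,647.37):
Base rate for 5086.15.26 is 24.5%.
The additional-duty order on 5086.15.26 targets Soleth, not Astesta; it does not apply.
Duty = $324,647.37 × 24.5% = $79,538.61.
Line 4 (8131.93.68, Mereth, 127 kg, $21,753.83):
Base rate for 8131.93.68 is 31.5%.
Duty = $21,753.83 × 31.5% = $6,852.46.
Total = $530.60 + $46,281.05 + $79,538.61 + $6,852.46 = $133,202.72.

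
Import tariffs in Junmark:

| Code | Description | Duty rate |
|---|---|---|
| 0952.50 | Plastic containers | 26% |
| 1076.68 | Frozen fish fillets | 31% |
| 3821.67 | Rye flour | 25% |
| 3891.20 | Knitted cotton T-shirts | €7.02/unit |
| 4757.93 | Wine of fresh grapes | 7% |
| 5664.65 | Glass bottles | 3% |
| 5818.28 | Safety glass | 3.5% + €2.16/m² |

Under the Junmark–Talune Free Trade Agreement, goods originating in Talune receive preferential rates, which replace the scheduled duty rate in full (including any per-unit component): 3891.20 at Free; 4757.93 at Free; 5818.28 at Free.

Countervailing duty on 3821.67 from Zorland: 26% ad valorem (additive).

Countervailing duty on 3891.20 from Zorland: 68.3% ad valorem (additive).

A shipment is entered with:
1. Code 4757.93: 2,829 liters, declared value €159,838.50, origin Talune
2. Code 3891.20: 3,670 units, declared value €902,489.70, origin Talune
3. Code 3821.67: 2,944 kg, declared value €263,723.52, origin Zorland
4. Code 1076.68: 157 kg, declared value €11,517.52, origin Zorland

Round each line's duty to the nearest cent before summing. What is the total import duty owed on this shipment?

Line 1 (4757.93, Talune, 2,829 liters, €159,838.50):
Base rate for 4757.93 is 7%.
Origin Talune qualifies under the Junmark–Talune agreement and 4757.93 is covered: preferential rate Free applies instead.
Duty = €159,838.50 × 0% = €0.00.
Line 2 (3891.20, Talune, 3,670 units, €902,489.70):
Base rate for 3891.20 is €7.02/unit.
Origin Talune qualifies under the Junmark–Talune agreement and 3891.20 is covered: preferential rate Free applies instead.
The additional-duty order on 3891.20 targets Zorland, not Talune; it does not apply.
Duty = €902,489.70 × 0% = €0.00.
Line 3 (3821.67, Zorland, 2,944 kg, €263,723.52):
Base rate for 3821.67 is 25%.
Additional duty on 3821.67 from Zorland: +26%. Applied ad valorem rate: 25% + 26% = 51%.
Duty = €263,723.52 × 51% = €134,499.00.
Line 4 (1076.68, Zorland, 157 kg, €11,517.52):
Base rate for 1076.68 is 31%.
Duty = €11,517.52 × 31% = €3,570.43.
Total = €0.00 + €0.00 + €134,499.00 + €3,570.43 = €138,069.43.

€138,069.43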